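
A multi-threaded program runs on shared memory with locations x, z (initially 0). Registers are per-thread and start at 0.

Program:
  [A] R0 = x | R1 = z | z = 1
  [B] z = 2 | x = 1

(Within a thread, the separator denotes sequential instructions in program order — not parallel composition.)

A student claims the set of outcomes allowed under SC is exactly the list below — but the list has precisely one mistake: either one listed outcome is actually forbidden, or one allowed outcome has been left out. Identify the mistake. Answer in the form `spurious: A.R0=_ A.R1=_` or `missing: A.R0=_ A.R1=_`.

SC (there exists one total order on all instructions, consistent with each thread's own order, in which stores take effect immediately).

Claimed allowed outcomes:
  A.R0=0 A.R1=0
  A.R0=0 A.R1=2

missing: A.R0=1 A.R1=2

outcome vector order: (A.R0,A.R1)
SC (3): 0/0; 0/2; 1/2
SC∖claimed = {1/2}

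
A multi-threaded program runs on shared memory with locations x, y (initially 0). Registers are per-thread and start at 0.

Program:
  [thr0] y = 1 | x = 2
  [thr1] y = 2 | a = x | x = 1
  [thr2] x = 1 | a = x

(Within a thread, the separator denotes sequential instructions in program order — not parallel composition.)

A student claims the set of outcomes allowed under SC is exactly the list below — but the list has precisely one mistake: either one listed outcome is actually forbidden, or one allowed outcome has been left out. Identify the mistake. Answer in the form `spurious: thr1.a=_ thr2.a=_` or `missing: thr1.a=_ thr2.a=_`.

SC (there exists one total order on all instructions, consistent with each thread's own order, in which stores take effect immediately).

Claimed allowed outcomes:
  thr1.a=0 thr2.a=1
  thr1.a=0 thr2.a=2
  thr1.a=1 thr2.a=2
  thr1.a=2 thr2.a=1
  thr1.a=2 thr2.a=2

outcome vector order: (thr1.a,thr2.a)
under SC → 01 02 11 12 21 22
SC∖claimed = {11}

missing: thr1.a=1 thr2.a=1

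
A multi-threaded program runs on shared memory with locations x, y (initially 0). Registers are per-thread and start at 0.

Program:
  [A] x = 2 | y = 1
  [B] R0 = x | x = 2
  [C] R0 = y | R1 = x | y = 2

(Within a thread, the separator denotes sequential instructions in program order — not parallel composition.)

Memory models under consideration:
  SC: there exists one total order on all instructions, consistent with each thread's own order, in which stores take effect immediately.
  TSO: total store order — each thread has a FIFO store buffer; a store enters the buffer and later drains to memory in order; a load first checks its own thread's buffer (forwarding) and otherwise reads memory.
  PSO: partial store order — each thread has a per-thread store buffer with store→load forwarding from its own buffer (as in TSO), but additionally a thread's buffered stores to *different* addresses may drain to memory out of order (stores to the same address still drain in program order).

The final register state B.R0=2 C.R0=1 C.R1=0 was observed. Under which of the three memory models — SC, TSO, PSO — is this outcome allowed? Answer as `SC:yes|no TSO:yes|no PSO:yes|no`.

SC:no TSO:no PSO:yes

outcome vector order: (B.R0,C.R0,C.R1)
[SC] allowed = {<0 0 0>; <0 0 2>; <0 1 2>; <2 0 0>; <2 0 2>; <2 1 2>}
[TSO] allowed = {<0 0 0>; <0 0 2>; <0 1 2>; <2 0 0>; <2 0 2>; <2 1 2>}
[PSO] allowed = {<0 0 0>; <0 0 2>; <0 1 0>; <0 1 2>; <2 0 0>; <2 0 2>; <2 1 0>; <2 1 2>}
target <2 1 0> ∈ {PSO}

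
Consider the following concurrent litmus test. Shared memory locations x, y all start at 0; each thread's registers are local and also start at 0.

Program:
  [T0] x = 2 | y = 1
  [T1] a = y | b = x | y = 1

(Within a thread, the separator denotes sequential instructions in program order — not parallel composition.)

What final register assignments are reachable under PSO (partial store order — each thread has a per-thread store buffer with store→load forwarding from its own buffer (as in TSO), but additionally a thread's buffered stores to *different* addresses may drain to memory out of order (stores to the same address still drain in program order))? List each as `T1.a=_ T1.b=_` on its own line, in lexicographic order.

outcome vector order: (T1.a,T1.b)
|PSO outcomes| = 4

T1.a=0 T1.b=0
T1.a=0 T1.b=2
T1.a=1 T1.b=0
T1.a=1 T1.b=2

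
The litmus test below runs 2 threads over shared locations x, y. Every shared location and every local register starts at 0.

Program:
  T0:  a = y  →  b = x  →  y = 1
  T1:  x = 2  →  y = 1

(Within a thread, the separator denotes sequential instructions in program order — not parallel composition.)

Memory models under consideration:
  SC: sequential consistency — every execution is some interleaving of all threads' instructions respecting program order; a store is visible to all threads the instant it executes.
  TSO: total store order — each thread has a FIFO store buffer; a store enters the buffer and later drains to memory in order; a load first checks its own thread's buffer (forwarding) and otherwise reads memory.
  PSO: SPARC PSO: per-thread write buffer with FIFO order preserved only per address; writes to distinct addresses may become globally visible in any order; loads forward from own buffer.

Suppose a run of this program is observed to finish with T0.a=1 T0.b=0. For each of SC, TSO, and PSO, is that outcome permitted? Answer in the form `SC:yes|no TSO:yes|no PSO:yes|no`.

SC:no TSO:no PSO:yes

outcome vector order: (T0.a,T0.b)
under SC → (0,0) (0,2) (1,2)
under TSO → (0,0) (0,2) (1,2)
under PSO → (0,0) (0,2) (1,0) (1,2)
target (1,0) ∈ {PSO}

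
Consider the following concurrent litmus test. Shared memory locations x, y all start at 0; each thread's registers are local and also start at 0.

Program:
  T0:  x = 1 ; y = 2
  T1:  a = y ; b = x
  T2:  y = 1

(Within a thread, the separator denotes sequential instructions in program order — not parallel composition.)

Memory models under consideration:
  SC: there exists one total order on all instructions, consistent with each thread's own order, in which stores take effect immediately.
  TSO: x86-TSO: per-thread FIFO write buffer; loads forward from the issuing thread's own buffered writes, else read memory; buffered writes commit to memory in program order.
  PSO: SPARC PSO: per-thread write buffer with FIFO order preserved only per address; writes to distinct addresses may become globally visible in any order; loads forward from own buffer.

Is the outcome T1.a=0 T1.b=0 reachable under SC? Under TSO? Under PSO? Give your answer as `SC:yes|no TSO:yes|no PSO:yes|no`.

outcome vector order: (T1.a,T1.b)
SC: 5 outcomes — {(0,0) (0,1) (1,0) (1,1) (2,1)}
TSO: 5 outcomes — {(0,0) (0,1) (1,0) (1,1) (2,1)}
PSO: 6 outcomes — {(0,0) (0,1) (1,0) (1,1) (2,0) (2,1)}
target (0,0) ∈ {SC,TSO,PSO}

SC:yes TSO:yes PSO:yes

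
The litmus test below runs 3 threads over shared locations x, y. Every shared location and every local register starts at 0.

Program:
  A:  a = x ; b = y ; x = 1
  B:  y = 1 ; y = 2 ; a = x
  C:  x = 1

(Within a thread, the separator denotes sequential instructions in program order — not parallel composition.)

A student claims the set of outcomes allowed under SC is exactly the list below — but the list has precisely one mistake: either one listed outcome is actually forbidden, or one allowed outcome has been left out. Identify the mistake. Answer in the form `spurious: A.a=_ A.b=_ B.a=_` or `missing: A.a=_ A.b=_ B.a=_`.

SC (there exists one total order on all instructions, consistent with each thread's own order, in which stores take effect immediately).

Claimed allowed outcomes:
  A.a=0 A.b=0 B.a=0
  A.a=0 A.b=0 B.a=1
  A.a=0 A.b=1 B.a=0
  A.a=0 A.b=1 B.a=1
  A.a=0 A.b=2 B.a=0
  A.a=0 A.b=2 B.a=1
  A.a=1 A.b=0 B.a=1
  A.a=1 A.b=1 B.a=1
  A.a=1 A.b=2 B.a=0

missing: A.a=1 A.b=2 B.a=1

outcome vector order: (A.a,A.b,B.a)
under SC → (0,0,0) (0,0,1) (0,1,0) (0,1,1) (0,2,0) (0,2,1) (1,0,1) (1,1,1) (1,2,0) (1,2,1)
SC∖claimed = {(1,2,1)}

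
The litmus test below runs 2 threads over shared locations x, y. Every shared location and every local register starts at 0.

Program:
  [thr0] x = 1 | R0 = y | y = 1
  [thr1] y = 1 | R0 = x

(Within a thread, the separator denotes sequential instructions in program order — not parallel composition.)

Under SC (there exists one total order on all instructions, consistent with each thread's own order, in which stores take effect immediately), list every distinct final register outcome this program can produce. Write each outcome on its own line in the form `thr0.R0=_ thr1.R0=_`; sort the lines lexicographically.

outcome vector order: (thr0.R0,thr1.R0)
|SC outcomes| = 3

thr0.R0=0 thr1.R0=1
thr0.R0=1 thr1.R0=0
thr0.R0=1 thr1.R0=1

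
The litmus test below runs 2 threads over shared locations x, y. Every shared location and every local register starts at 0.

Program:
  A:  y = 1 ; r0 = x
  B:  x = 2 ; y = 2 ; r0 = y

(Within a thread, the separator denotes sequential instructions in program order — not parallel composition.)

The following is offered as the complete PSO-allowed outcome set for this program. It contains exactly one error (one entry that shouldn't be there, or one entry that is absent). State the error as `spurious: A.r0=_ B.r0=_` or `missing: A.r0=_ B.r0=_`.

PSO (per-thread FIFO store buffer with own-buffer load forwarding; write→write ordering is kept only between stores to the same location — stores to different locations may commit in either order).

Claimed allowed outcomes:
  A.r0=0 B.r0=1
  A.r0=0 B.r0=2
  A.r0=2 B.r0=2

outcome vector order: (A.r0,B.r0)
under PSO → 0/1, 0/2, 2/1, 2/2
PSO∖claimed = {2/1}

missing: A.r0=2 B.r0=1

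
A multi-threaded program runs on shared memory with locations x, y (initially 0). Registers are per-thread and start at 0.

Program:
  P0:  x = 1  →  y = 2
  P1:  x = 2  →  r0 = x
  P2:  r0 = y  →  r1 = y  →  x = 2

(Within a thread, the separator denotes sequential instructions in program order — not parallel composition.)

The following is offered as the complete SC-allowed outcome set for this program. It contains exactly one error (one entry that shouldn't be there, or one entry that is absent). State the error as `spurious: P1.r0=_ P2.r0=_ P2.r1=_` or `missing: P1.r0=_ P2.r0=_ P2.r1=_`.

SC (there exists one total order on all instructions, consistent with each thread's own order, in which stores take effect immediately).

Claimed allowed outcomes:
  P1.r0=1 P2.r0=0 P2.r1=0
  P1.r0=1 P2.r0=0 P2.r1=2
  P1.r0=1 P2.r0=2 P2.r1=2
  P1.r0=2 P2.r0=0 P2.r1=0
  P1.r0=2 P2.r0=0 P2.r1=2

missing: P1.r0=2 P2.r0=2 P2.r1=2

outcome vector order: (P1.r0,P2.r0,P2.r1)
SC (6): 1/0/0, 1/0/2, 1/2/2, 2/0/0, 2/0/2, 2/2/2
SC∖claimed = {2/2/2}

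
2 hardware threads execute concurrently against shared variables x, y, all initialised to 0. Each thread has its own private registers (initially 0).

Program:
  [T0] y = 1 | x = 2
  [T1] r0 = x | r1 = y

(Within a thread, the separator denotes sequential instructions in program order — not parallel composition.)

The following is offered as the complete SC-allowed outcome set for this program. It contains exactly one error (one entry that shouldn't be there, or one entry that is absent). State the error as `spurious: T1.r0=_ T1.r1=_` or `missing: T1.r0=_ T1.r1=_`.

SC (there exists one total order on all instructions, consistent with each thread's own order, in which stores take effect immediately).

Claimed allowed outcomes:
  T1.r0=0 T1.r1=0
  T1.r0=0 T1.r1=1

missing: T1.r0=2 T1.r1=1

outcome vector order: (T1.r0,T1.r1)
SC (3): <0 0>, <0 1>, <2 1>
SC∖claimed = {<2 1>}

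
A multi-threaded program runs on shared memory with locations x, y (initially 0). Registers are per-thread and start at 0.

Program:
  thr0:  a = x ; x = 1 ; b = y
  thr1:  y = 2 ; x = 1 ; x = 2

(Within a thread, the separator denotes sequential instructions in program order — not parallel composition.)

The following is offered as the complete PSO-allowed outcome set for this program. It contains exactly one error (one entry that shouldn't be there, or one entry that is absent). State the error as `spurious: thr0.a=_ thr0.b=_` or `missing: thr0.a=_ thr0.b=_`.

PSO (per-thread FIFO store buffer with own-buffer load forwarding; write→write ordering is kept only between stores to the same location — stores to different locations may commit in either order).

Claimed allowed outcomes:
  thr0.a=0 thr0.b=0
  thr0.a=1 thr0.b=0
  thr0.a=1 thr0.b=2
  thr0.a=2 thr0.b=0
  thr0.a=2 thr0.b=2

missing: thr0.a=0 thr0.b=2

outcome vector order: (thr0.a,thr0.b)
[PSO] allowed = {0/0 0/2 1/0 1/2 2/0 2/2}
PSO∖claimed = {0/2}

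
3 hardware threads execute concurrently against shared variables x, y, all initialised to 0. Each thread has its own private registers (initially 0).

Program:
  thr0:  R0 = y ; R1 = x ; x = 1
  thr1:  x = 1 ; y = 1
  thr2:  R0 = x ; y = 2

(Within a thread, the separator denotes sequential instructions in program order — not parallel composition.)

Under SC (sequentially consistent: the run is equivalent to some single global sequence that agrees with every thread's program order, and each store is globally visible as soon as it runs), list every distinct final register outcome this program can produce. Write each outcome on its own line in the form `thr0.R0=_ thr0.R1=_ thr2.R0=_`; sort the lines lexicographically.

outcome vector order: (thr0.R0,thr0.R1,thr2.R0)
|SC outcomes| = 9

thr0.R0=0 thr0.R1=0 thr2.R0=0
thr0.R0=0 thr0.R1=0 thr2.R0=1
thr0.R0=0 thr0.R1=1 thr2.R0=0
thr0.R0=0 thr0.R1=1 thr2.R0=1
thr0.R0=1 thr0.R1=1 thr2.R0=0
thr0.R0=1 thr0.R1=1 thr2.R0=1
thr0.R0=2 thr0.R1=0 thr2.R0=0
thr0.R0=2 thr0.R1=1 thr2.R0=0
thr0.R0=2 thr0.R1=1 thr2.R0=1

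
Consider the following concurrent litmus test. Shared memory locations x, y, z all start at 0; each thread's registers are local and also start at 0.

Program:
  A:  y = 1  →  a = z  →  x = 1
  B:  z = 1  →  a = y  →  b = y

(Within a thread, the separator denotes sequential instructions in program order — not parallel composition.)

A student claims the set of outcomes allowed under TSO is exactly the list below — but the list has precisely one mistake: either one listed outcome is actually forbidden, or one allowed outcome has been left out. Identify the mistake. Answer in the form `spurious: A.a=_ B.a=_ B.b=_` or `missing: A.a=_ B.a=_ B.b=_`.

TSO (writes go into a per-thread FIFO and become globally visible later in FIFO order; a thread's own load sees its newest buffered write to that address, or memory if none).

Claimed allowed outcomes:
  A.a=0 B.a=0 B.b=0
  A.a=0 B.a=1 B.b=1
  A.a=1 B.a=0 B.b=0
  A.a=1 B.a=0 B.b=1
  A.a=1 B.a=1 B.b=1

outcome vector order: (A.a,B.a,B.b)
[TSO] allowed = {(0,0,0); (0,0,1); (0,1,1); (1,0,0); (1,0,1); (1,1,1)}
TSO∖claimed = {(0,0,1)}

missing: A.a=0 B.a=0 B.b=1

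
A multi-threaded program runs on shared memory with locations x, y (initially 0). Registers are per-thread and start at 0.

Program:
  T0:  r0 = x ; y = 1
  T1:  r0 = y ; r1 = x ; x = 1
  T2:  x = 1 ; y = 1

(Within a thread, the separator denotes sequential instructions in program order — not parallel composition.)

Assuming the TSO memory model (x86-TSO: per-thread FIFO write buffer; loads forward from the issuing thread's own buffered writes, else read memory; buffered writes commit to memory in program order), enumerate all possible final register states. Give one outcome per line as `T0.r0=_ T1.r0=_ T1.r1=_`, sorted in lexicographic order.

outcome vector order: (T0.r0,T1.r0,T1.r1)
|TSO outcomes| = 7

T0.r0=0 T1.r0=0 T1.r1=0
T0.r0=0 T1.r0=0 T1.r1=1
T0.r0=0 T1.r0=1 T1.r1=0
T0.r0=0 T1.r0=1 T1.r1=1
T0.r0=1 T1.r0=0 T1.r1=0
T0.r0=1 T1.r0=0 T1.r1=1
T0.r0=1 T1.r0=1 T1.r1=1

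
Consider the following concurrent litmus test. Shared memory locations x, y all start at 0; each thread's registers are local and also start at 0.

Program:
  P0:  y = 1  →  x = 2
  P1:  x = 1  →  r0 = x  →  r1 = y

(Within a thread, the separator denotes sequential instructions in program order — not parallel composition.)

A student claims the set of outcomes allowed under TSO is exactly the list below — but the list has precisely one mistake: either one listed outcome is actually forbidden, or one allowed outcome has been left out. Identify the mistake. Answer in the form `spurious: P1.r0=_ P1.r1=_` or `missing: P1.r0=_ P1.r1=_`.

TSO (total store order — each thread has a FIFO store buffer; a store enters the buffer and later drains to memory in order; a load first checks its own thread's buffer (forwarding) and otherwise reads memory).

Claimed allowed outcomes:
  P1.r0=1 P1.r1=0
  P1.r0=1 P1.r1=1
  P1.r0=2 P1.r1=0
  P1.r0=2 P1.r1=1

spurious: P1.r0=2 P1.r1=0

outcome vector order: (P1.r0,P1.r1)
under TSO → <1 0>, <1 1>, <2 1>
claimed∖TSO = {<2 0>}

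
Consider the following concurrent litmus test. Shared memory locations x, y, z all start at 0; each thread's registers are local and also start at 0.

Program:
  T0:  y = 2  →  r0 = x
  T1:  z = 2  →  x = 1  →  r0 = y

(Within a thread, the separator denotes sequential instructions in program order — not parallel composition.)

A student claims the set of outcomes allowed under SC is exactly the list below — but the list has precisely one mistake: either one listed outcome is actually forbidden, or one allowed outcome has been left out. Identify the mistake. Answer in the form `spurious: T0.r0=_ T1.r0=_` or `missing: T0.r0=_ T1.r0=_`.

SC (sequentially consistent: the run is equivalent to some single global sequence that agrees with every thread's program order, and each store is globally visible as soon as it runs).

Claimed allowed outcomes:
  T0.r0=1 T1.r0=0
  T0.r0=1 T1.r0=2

missing: T0.r0=0 T1.r0=2

outcome vector order: (T0.r0,T1.r0)
SC (3): <0 2>, <1 0>, <1 2>
SC∖claimed = {<0 2>}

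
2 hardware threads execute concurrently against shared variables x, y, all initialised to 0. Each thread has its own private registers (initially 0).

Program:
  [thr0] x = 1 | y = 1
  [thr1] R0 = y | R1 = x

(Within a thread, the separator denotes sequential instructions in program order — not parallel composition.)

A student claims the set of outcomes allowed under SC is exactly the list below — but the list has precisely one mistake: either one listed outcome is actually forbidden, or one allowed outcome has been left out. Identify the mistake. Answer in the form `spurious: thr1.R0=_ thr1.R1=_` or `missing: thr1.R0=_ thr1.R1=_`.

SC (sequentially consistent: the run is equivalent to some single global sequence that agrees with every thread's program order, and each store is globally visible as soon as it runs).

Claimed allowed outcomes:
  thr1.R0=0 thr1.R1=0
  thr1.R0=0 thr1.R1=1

outcome vector order: (thr1.R0,thr1.R1)
under SC → 0/0, 0/1, 1/1
SC∖claimed = {1/1}

missing: thr1.R0=1 thr1.R1=1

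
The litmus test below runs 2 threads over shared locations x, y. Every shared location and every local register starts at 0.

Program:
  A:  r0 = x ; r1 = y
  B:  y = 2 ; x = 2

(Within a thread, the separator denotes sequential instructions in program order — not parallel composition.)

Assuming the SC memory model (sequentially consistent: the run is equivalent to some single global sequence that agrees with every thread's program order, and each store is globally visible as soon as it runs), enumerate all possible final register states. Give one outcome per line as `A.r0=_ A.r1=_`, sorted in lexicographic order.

outcome vector order: (A.r0,A.r1)
|SC outcomes| = 3

A.r0=0 A.r1=0
A.r0=0 A.r1=2
A.r0=2 A.r1=2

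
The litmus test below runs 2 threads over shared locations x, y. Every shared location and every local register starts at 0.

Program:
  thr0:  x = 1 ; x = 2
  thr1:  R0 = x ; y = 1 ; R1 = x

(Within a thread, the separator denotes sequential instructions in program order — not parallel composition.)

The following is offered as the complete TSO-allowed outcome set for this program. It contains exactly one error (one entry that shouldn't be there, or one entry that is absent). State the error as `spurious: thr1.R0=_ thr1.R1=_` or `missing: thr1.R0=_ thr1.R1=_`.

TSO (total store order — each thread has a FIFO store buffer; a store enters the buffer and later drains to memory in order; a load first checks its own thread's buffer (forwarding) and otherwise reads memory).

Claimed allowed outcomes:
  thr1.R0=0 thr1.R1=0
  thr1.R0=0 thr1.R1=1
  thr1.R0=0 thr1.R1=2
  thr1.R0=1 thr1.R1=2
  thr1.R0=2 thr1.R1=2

outcome vector order: (thr1.R0,thr1.R1)
under TSO → <0 0>; <0 1>; <0 2>; <1 1>; <1 2>; <2 2>
TSO∖claimed = {<1 1>}

missing: thr1.R0=1 thr1.R1=1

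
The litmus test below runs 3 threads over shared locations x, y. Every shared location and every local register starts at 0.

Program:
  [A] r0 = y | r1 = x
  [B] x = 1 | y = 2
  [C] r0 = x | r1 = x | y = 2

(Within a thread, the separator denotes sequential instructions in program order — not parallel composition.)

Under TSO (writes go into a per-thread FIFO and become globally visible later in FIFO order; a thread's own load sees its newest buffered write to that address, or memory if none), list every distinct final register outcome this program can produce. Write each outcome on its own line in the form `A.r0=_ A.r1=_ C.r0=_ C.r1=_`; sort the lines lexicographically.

outcome vector order: (A.r0,A.r1,C.r0,C.r1)
|TSO outcomes| = 10

A.r0=0 A.r1=0 C.r0=0 C.r1=0
A.r0=0 A.r1=0 C.r0=0 C.r1=1
A.r0=0 A.r1=0 C.r0=1 C.r1=1
A.r0=0 A.r1=1 C.r0=0 C.r1=0
A.r0=0 A.r1=1 C.r0=0 C.r1=1
A.r0=0 A.r1=1 C.r0=1 C.r1=1
A.r0=2 A.r1=0 C.r0=0 C.r1=0
A.r0=2 A.r1=1 C.r0=0 C.r1=0
A.r0=2 A.r1=1 C.r0=0 C.r1=1
A.r0=2 A.r1=1 C.r0=1 C.r1=1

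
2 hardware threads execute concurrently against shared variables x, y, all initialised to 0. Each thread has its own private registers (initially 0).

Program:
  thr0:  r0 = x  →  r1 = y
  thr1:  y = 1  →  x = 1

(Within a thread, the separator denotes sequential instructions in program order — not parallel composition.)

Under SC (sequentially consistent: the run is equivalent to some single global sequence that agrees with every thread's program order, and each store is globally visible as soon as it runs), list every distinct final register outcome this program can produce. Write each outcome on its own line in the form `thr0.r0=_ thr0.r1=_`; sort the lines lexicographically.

outcome vector order: (thr0.r0,thr0.r1)
|SC outcomes| = 3

thr0.r0=0 thr0.r1=0
thr0.r0=0 thr0.r1=1
thr0.r0=1 thr0.r1=1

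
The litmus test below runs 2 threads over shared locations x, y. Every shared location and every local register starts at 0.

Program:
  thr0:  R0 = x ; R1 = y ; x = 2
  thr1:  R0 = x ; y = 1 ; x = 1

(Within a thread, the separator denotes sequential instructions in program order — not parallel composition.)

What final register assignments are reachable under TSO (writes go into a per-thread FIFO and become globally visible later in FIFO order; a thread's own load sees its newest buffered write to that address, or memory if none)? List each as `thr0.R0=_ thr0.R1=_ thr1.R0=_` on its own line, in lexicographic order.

outcome vector order: (thr0.R0,thr0.R1,thr1.R0)
|TSO outcomes| = 4

thr0.R0=0 thr0.R1=0 thr1.R0=0
thr0.R0=0 thr0.R1=0 thr1.R0=2
thr0.R0=0 thr0.R1=1 thr1.R0=0
thr0.R0=1 thr0.R1=1 thr1.R0=0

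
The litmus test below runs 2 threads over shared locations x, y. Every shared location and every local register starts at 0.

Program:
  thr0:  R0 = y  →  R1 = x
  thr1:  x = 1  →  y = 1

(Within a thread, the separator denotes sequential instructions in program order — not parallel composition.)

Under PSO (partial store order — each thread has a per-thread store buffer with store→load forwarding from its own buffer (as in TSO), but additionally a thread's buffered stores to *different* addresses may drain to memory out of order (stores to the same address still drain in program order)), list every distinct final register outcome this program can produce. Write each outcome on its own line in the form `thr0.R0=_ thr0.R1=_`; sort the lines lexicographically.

thr0.R0=0 thr0.R1=0
thr0.R0=0 thr0.R1=1
thr0.R0=1 thr0.R1=0
thr0.R0=1 thr0.R1=1

outcome vector order: (thr0.R0,thr0.R1)
|PSO outcomes| = 4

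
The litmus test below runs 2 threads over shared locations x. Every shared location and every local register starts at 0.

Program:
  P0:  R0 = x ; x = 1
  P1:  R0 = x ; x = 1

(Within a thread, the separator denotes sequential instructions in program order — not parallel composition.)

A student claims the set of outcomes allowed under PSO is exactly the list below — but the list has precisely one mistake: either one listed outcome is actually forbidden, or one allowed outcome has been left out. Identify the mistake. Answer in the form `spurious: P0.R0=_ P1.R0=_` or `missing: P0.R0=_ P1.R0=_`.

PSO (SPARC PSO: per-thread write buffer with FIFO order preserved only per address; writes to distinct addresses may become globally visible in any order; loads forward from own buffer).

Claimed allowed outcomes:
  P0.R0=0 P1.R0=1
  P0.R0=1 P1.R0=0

outcome vector order: (P0.R0,P1.R0)
PSO: 3 outcomes — {00, 01, 10}
PSO∖claimed = {00}

missing: P0.R0=0 P1.R0=0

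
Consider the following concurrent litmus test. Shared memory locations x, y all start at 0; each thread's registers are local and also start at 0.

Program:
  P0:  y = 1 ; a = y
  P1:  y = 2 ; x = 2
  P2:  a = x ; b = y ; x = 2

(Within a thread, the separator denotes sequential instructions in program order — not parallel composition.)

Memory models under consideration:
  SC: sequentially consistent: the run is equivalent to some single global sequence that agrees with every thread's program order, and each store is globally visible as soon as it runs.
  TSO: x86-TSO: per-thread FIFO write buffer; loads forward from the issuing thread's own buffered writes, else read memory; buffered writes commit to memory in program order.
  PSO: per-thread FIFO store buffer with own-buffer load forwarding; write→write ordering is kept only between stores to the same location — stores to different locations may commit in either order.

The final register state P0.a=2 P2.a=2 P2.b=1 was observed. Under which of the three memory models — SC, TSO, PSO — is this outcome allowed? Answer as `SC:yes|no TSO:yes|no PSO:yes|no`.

SC:no TSO:no PSO:yes

outcome vector order: (P0.a,P2.a,P2.b)
[SC] allowed = {(1,0,0), (1,0,1), (1,0,2), (1,2,1), (1,2,2), (2,0,0), (2,0,1), (2,0,2), (2,2,2)}
[TSO] allowed = {(1,0,0), (1,0,1), (1,0,2), (1,2,1), (1,2,2), (2,0,0), (2,0,1), (2,0,2), (2,2,2)}
[PSO] allowed = {(1,0,0), (1,0,1), (1,0,2), (1,2,0), (1,2,1), (1,2,2), (2,0,0), (2,0,1), (2,0,2), (2,2,0), (2,2,1), (2,2,2)}
target (2,2,1) ∈ {PSO}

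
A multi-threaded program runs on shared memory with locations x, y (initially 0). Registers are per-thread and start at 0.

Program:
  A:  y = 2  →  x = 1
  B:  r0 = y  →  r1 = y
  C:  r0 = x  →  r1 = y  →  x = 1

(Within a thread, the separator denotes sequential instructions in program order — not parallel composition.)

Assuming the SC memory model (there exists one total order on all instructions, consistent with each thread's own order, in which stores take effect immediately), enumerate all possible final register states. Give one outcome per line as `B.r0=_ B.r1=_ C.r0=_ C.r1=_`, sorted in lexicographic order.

B.r0=0 B.r1=0 C.r0=0 C.r1=0
B.r0=0 B.r1=0 C.r0=0 C.r1=2
B.r0=0 B.r1=0 C.r0=1 C.r1=2
B.r0=0 B.r1=2 C.r0=0 C.r1=0
B.r0=0 B.r1=2 C.r0=0 C.r1=2
B.r0=0 B.r1=2 C.r0=1 C.r1=2
B.r0=2 B.r1=2 C.r0=0 C.r1=0
B.r0=2 B.r1=2 C.r0=0 C.r1=2
B.r0=2 B.r1=2 C.r0=1 C.r1=2

outcome vector order: (B.r0,B.r1,C.r0,C.r1)
|SC outcomes| = 9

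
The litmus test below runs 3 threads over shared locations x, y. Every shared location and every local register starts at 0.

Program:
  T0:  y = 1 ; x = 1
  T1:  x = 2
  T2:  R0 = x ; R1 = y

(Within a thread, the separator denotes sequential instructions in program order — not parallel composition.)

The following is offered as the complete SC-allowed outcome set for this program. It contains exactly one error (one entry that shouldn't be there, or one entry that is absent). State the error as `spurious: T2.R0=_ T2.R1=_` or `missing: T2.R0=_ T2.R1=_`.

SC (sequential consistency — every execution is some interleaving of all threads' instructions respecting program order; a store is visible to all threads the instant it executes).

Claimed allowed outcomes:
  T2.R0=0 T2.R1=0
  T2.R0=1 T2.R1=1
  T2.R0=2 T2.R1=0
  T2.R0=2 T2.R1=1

outcome vector order: (T2.R0,T2.R1)
under SC → 00; 01; 11; 20; 21
SC∖claimed = {01}

missing: T2.R0=0 T2.R1=1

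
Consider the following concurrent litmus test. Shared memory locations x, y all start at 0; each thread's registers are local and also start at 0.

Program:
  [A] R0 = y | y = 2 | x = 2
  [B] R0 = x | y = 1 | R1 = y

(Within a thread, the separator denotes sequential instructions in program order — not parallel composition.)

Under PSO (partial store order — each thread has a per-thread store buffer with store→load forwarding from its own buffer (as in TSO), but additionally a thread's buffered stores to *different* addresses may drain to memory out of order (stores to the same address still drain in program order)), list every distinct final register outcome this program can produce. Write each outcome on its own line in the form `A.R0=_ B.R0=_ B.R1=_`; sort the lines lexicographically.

A.R0=0 B.R0=0 B.R1=1
A.R0=0 B.R0=0 B.R1=2
A.R0=0 B.R0=2 B.R1=1
A.R0=0 B.R0=2 B.R1=2
A.R0=1 B.R0=0 B.R1=1
A.R0=1 B.R0=0 B.R1=2

outcome vector order: (A.R0,B.R0,B.R1)
|PSO outcomes| = 6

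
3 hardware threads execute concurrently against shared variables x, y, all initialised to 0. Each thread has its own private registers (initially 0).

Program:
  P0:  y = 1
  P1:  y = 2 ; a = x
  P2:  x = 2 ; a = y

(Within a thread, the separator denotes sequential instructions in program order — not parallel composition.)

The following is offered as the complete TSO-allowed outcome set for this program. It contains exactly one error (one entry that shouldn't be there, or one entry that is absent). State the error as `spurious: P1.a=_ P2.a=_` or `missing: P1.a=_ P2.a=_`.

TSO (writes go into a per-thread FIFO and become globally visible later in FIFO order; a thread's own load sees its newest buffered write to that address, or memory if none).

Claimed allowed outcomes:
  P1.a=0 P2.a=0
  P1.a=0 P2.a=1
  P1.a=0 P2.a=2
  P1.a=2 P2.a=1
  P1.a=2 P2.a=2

missing: P1.a=2 P2.a=0

outcome vector order: (P1.a,P2.a)
TSO: 6 outcomes — {0/0, 0/1, 0/2, 2/0, 2/1, 2/2}
TSO∖claimed = {2/0}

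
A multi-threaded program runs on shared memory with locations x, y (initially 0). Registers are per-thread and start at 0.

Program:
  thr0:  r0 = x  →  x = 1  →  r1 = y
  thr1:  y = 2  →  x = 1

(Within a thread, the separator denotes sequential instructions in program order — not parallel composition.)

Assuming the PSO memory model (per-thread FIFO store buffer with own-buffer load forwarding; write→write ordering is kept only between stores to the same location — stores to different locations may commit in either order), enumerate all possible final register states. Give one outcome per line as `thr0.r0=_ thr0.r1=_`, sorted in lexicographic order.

thr0.r0=0 thr0.r1=0
thr0.r0=0 thr0.r1=2
thr0.r0=1 thr0.r1=0
thr0.r0=1 thr0.r1=2

outcome vector order: (thr0.r0,thr0.r1)
|PSO outcomes| = 4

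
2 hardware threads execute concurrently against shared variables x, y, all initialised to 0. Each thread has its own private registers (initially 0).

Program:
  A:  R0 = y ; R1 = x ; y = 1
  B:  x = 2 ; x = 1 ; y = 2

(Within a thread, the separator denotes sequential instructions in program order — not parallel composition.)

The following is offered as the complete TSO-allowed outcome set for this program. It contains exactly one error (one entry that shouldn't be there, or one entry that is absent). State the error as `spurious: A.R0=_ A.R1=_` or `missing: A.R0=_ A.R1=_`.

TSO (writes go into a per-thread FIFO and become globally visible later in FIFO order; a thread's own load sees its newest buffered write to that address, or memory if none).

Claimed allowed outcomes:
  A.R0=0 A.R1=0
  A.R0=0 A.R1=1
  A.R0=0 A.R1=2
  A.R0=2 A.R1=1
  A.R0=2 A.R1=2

outcome vector order: (A.R0,A.R1)
[TSO] allowed = {00 01 02 21}
claimed∖TSO = {22}

spurious: A.R0=2 A.R1=2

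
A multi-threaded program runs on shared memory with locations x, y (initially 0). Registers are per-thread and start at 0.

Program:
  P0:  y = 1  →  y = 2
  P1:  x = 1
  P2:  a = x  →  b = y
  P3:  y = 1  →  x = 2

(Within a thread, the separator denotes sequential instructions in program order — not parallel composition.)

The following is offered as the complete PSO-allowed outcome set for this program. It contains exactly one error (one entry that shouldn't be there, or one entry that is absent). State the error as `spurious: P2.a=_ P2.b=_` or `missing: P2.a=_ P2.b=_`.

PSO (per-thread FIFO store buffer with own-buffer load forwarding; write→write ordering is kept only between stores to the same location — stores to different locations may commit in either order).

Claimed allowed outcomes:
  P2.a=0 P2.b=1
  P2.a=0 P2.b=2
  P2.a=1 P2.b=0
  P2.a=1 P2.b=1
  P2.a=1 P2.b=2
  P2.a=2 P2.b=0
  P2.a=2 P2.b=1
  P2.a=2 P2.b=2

missing: P2.a=0 P2.b=0

outcome vector order: (P2.a,P2.b)
PSO (9): 00 01 02 10 11 12 20 21 22
PSO∖claimed = {00}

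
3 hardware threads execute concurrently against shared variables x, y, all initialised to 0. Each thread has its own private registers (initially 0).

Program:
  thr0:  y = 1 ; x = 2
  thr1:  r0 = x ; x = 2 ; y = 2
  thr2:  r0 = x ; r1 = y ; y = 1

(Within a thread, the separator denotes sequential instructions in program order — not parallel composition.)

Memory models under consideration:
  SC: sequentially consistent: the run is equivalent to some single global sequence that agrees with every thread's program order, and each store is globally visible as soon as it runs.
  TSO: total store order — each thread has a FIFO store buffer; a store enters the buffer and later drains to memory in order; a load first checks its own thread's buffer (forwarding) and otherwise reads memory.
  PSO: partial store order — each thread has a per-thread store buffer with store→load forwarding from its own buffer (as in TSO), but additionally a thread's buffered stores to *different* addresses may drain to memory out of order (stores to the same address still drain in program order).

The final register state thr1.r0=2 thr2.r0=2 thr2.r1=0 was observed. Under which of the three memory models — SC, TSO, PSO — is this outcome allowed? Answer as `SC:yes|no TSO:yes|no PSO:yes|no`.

outcome vector order: (thr1.r0,thr2.r0,thr2.r1)
SC (11): <0 0 0>; <0 0 1>; <0 0 2>; <0 2 0>; <0 2 1>; <0 2 2>; <2 0 0>; <2 0 1>; <2 0 2>; <2 2 1>; <2 2 2>
TSO (11): <0 0 0>; <0 0 1>; <0 0 2>; <0 2 0>; <0 2 1>; <0 2 2>; <2 0 0>; <2 0 1>; <2 0 2>; <2 2 1>; <2 2 2>
PSO (12): <0 0 0>; <0 0 1>; <0 0 2>; <0 2 0>; <0 2 1>; <0 2 2>; <2 0 0>; <2 0 1>; <2 0 2>; <2 2 0>; <2 2 1>; <2 2 2>
target <2 2 0> ∈ {PSO}

SC:no TSO:no PSO:yes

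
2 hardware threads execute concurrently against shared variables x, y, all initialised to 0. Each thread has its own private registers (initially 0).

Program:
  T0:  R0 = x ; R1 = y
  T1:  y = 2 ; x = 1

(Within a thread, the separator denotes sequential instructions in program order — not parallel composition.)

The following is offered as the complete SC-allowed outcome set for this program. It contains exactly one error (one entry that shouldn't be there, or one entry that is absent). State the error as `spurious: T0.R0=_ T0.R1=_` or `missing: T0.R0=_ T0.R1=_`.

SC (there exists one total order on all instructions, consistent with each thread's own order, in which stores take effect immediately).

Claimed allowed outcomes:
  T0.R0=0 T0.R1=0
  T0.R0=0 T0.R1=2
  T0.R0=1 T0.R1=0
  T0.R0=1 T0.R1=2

outcome vector order: (T0.R0,T0.R1)
SC: 3 outcomes — {0/0 0/2 1/2}
claimed∖SC = {1/0}

spurious: T0.R0=1 T0.R1=0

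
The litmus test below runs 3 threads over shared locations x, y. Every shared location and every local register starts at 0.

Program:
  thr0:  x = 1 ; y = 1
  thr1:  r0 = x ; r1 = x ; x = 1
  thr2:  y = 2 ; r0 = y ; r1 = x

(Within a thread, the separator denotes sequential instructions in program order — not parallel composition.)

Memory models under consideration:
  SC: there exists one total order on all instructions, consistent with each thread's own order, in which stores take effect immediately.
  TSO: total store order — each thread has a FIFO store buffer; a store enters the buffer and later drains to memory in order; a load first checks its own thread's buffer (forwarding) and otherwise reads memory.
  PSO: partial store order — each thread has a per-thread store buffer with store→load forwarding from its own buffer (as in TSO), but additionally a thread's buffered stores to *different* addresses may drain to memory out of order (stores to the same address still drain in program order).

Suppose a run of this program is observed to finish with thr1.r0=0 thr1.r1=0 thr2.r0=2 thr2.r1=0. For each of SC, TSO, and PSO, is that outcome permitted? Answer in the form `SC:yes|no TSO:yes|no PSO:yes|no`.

SC:yes TSO:yes PSO:yes

outcome vector order: (thr1.r0,thr1.r1,thr2.r0,thr2.r1)
SC: 9 outcomes — {<0 0 1 1> <0 0 2 0> <0 0 2 1> <0 1 1 1> <0 1 2 0> <0 1 2 1> <1 1 1 1> <1 1 2 0> <1 1 2 1>}
TSO: 9 outcomes — {<0 0 1 1> <0 0 2 0> <0 0 2 1> <0 1 1 1> <0 1 2 0> <0 1 2 1> <1 1 1 1> <1 1 2 0> <1 1 2 1>}
PSO: 12 outcomes — {<0 0 1 0> <0 0 1 1> <0 0 2 0> <0 0 2 1> <0 1 1 0> <0 1 1 1> <0 1 2 0> <0 1 2 1> <1 1 1 0> <1 1 1 1> <1 1 2 0> <1 1 2 1>}
target <0 0 2 0> ∈ {SC,TSO,PSO}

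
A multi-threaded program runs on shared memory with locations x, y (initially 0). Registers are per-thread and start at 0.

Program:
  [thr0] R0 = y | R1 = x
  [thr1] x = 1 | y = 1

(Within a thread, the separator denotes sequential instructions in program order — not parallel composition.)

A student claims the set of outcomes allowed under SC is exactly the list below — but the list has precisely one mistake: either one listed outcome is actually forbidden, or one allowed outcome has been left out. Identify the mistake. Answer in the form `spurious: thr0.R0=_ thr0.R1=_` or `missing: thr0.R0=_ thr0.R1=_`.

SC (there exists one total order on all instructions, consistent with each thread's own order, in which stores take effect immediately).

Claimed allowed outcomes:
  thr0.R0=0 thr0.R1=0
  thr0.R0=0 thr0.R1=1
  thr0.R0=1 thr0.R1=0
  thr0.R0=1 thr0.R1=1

outcome vector order: (thr0.R0,thr0.R1)
SC (3): <0 0> <0 1> <1 1>
claimed∖SC = {<1 0>}

spurious: thr0.R0=1 thr0.R1=0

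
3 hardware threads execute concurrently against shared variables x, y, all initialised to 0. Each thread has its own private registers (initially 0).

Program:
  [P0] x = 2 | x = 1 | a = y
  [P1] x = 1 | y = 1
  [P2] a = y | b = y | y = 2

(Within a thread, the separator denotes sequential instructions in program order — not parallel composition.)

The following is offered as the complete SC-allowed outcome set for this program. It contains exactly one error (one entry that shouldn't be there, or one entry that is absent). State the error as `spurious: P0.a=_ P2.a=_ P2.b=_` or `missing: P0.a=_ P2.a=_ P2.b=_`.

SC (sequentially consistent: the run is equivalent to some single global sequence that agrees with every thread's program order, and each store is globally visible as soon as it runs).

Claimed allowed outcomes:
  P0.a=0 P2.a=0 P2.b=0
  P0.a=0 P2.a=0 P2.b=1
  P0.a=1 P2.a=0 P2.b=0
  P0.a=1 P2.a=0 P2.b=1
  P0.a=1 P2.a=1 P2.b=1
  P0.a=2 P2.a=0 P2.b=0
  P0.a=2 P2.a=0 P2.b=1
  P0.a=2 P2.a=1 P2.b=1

missing: P0.a=0 P2.a=1 P2.b=1

outcome vector order: (P0.a,P2.a,P2.b)
[SC] allowed = {<0 0 0>, <0 0 1>, <0 1 1>, <1 0 0>, <1 0 1>, <1 1 1>, <2 0 0>, <2 0 1>, <2 1 1>}
SC∖claimed = {<0 1 1>}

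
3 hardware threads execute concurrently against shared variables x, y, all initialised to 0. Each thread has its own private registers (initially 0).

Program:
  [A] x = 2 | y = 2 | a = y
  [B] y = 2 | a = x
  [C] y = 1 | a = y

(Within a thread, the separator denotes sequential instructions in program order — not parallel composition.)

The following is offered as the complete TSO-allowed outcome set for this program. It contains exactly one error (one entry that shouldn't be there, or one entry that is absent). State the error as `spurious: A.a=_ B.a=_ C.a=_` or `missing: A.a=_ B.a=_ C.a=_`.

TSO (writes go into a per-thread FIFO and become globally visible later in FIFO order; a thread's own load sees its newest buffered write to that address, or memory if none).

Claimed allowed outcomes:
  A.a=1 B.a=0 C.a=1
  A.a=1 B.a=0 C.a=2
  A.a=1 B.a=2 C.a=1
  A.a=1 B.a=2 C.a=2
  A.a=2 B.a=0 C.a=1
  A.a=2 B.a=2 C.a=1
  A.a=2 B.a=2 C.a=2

missing: A.a=2 B.a=0 C.a=2

outcome vector order: (A.a,B.a,C.a)
under TSO → (1,0,1); (1,0,2); (1,2,1); (1,2,2); (2,0,1); (2,0,2); (2,2,1); (2,2,2)
TSO∖claimed = {(2,0,2)}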